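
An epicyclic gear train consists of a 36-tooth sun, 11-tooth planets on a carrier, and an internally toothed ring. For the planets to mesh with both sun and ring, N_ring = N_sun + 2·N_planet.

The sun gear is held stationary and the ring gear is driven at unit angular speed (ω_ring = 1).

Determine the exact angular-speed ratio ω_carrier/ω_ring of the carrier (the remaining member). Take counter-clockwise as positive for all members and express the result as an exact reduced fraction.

29/47

N_ring = 36 + 2·11 = 58
36(ω_s−ω_c) = −58(ω_r−ω_c),  ω_s=0, ω_r=1
36(0−ω_c) = −58(1−ω_c)  ⇒  94ω_c = 58  ⇒  ω_c = 29/47
ω_c/ω_r = 29/47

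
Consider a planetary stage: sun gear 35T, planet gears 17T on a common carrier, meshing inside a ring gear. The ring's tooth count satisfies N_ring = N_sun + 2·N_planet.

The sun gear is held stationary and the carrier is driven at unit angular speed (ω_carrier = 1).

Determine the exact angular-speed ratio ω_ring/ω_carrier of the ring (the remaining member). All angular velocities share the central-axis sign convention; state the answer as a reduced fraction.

N_ring = 35 + 2·17 = 69
35(ω_s−ω_c) = −69(ω_r−ω_c),  ω_s=0, ω_c=1
ω_r = 1 − (35/69)(0−1) = 104/69
ω_r/ω_c = 104/69

104/69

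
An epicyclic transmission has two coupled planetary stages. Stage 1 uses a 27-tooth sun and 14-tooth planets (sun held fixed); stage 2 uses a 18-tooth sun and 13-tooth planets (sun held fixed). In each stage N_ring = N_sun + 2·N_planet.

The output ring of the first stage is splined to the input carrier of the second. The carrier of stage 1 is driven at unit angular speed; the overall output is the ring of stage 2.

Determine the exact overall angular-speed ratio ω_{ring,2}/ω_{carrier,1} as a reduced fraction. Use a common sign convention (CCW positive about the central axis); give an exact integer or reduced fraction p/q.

1271/605

Stage 1: N_ring = 27 + 2·14 = 55
Stage 1: 27(ω_s−ω_c) = −55(ω_r−ω_c),  ω_s=0, ω_c=1
Stage 1: ω_r = 1 − (27/55)(0−1) = 82/55
  ⇒ ω_r¹/ω_c¹ = 82/55
Stage 2: N_ring = 18 + 2·13 = 44
Stage 2: 18(ω_s−ω_c) = −44(ω_r−ω_c),  ω_s=0, ω_c=1
Stage 2: ω_r = 1 − (18/44)(0−1) = 31/22
  ⇒ ω_r²/ω_c² = 31/22
Coupling ω_c² = ω_r¹ ⇒ overall = 82/55 × 31/22 = 1271/605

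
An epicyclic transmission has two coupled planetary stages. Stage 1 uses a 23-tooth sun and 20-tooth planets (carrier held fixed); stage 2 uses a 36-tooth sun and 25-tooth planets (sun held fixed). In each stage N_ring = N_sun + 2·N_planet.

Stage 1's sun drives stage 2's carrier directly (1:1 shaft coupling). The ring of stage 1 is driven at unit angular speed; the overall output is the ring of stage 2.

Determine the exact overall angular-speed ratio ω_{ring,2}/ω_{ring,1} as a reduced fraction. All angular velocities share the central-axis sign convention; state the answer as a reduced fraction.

-3843/989

Stage 1: N_ring = 23 + 2·20 = 63
Stage 1: 23(ω_s−ω_c) = −63(ω_r−ω_c),  ω_c=0, ω_r=1
Stage 1: ω_s = 0 − (63/23)(1−0) = -63/23
  ⇒ ω_s¹/ω_r¹ = -63/23
Stage 2: N_ring = 36 + 2·25 = 86
Stage 2: 36(ω_s−ω_c) = −86(ω_r−ω_c),  ω_s=0, ω_c=1
Stage 2: ω_r = 1 − (36/86)(0−1) = 61/43
  ⇒ ω_r²/ω_c² = 61/43
Coupling ω_c² = ω_s¹ ⇒ overall = -63/23 × 61/43 = -3843/989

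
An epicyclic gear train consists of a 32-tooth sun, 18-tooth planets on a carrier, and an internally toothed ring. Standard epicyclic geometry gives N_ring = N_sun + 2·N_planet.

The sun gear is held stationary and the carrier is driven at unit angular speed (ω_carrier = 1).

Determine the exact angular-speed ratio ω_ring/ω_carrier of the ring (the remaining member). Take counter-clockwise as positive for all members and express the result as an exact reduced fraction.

25/17

N_ring = 32 + 2·18 = 68
32(ω_s−ω_c) = −68(ω_r−ω_c),  ω_s=0, ω_c=1
ω_r = 1 − (32/68)(0−1) = 25/17
ω_r/ω_c = 25/17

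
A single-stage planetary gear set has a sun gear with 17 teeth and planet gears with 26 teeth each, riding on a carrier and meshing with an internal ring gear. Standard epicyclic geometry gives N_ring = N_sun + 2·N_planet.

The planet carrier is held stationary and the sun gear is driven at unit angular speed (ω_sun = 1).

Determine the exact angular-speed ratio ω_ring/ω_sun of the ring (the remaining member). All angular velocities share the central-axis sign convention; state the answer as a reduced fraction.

N_ring = 17 + 2·26 = 69
17(ω_s−ω_c) = −69(ω_r−ω_c),  ω_c=0, ω_s=1
ω_r = 0 − (17/69)(1−0) = -17/69
ω_r/ω_s = -17/69

-17/69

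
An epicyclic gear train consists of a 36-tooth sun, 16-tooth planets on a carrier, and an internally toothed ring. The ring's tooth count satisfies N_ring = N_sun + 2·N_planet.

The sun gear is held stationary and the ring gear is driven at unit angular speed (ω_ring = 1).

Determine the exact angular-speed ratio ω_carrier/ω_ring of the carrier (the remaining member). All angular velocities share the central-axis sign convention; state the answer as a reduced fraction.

17/26

N_ring = 36 + 2·16 = 68
36(ω_s−ω_c) = −68(ω_r−ω_c),  ω_s=0, ω_r=1
36(0−ω_c) = −68(1−ω_c)  ⇒  104ω_c = 68  ⇒  ω_c = 17/26
ω_c/ω_r = 17/26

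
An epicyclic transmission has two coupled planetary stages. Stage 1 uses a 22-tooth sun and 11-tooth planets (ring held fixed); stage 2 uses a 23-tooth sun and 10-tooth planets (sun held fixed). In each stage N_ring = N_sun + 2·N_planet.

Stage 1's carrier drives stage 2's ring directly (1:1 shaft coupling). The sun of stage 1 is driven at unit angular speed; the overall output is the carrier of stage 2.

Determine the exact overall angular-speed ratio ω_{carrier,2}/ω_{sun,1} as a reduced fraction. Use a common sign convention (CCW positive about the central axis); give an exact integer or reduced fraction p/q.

43/198

Stage 1: N_ring = 22 + 2·11 = 44
Stage 1: 22(ω_s−ω_c) = −44(ω_r−ω_c),  ω_r=0, ω_s=1
Stage 1: 22(1−ω_c) = −44(0−ω_c)  ⇒  66ω_c = 22  ⇒  ω_c = 1/3
  ⇒ ω_c¹/ω_s¹ = 1/3
Stage 2: N_ring = 23 + 2·10 = 43
Stage 2: 23(ω_s−ω_c) = −43(ω_r−ω_c),  ω_s=0, ω_r=1
Stage 2: 23(0−ω_c) = −43(1−ω_c)  ⇒  66ω_c = 43  ⇒  ω_c = 43/66
  ⇒ ω_c²/ω_r² = 43/66
Coupling ω_r² = ω_c¹ ⇒ overall = 1/3 × 43/66 = 43/198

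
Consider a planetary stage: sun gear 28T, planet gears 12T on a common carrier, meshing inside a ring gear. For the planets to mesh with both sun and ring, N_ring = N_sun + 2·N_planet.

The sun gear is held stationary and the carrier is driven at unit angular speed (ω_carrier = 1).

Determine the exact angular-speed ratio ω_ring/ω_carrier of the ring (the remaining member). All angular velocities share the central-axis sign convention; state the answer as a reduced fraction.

N_ring = 28 + 2·12 = 52
28(ω_s−ω_c) = −52(ω_r−ω_c),  ω_s=0, ω_c=1
ω_r = 1 − (28/52)(0−1) = 20/13
ω_r/ω_c = 20/13

20/13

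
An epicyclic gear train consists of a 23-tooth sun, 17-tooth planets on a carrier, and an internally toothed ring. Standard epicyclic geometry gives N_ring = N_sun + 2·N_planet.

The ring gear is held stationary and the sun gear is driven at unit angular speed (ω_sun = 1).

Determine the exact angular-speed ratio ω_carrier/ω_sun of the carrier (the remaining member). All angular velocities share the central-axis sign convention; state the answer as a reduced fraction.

23/80

N_ring = 23 + 2·17 = 57
23(ω_s−ω_c) = −57(ω_r−ω_c),  ω_r=0, ω_s=1
23(1−ω_c) = −57(0−ω_c)  ⇒  80ω_c = 23  ⇒  ω_c = 23/80
ω_c/ω_s = 23/80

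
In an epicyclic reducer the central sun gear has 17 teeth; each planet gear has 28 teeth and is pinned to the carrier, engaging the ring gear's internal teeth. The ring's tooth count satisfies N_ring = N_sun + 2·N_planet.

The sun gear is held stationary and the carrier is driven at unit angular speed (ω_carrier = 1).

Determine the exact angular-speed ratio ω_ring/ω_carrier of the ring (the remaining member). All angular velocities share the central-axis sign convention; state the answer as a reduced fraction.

90/73

N_ring = 17 + 2·28 = 73
17(ω_s−ω_c) = −73(ω_r−ω_c),  ω_s=0, ω_c=1
ω_r = 1 − (17/73)(0−1) = 90/73
ω_r/ω_c = 90/73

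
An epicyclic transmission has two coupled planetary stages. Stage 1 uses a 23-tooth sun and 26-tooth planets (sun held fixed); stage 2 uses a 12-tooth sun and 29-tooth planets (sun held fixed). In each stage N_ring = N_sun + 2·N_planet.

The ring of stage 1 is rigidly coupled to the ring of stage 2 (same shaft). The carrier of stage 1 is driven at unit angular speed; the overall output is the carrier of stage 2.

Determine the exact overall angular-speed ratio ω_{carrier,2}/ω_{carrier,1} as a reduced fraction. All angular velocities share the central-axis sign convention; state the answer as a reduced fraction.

686/615

Stage 1: N_ring = 23 + 2·26 = 75
Stage 1: 23(ω_s−ω_c) = −75(ω_r−ω_c),  ω_s=0, ω_c=1
Stage 1: ω_r = 1 − (23/75)(0−1) = 98/75
  ⇒ ω_r¹/ω_c¹ = 98/75
Stage 2: N_ring = 12 + 2·29 = 70
Stage 2: 12(ω_s−ω_c) = −70(ω_r−ω_c),  ω_s=0, ω_r=1
Stage 2: 12(0−ω_c) = −70(1−ω_c)  ⇒  82ω_c = 70  ⇒  ω_c = 35/41
  ⇒ ω_c²/ω_r² = 35/41
Coupling ω_r² = ω_r¹ ⇒ overall = 98/75 × 35/41 = 686/615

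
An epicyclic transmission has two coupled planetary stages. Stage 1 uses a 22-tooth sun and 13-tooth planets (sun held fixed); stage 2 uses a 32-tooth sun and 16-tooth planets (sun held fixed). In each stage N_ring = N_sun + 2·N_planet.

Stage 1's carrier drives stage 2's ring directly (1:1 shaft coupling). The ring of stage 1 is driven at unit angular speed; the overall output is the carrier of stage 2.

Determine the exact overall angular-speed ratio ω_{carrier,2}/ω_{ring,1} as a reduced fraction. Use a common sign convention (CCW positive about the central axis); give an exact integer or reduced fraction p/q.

Stage 1: N_ring = 22 + 2·13 = 48
Stage 1: 22(ω_s−ω_c) = −48(ω_r−ω_c),  ω_s=0, ω_r=1
Stage 1: 22(0−ω_c) = −48(1−ω_c)  ⇒  70ω_c = 48  ⇒  ω_c = 24/35
  ⇒ ω_c¹/ω_r¹ = 24/35
Stage 2: N_ring = 32 + 2·16 = 64
Stage 2: 32(ω_s−ω_c) = −64(ω_r−ω_c),  ω_s=0, ω_r=1
Stage 2: 32(0−ω_c) = −64(1−ω_c)  ⇒  96ω_c = 64  ⇒  ω_c = 2/3
  ⇒ ω_c²/ω_r² = 2/3
Coupling ω_r² = ω_c¹ ⇒ overall = 24/35 × 2/3 = 16/35

16/35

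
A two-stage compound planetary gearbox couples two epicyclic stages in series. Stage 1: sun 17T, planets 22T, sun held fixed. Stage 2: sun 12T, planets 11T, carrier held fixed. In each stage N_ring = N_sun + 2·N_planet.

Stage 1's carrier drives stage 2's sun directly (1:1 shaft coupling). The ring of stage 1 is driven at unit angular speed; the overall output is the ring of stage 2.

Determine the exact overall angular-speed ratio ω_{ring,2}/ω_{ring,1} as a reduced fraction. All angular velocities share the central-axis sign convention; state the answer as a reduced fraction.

-61/221

Stage 1: N_ring = 17 + 2·22 = 61
Stage 1: 17(ω_s−ω_c) = −61(ω_r−ω_c),  ω_s=0, ω_r=1
Stage 1: 17(0−ω_c) = −61(1−ω_c)  ⇒  78ω_c = 61  ⇒  ω_c = 61/78
  ⇒ ω_c¹/ω_r¹ = 61/78
Stage 2: N_ring = 12 + 2·11 = 34
Stage 2: 12(ω_s−ω_c) = −34(ω_r−ω_c),  ω_c=0, ω_s=1
Stage 2: ω_r = 0 − (12/34)(1−0) = -6/17
  ⇒ ω_r²/ω_s² = -6/17
Coupling ω_s² = ω_c¹ ⇒ overall = 61/78 × -6/17 = -61/221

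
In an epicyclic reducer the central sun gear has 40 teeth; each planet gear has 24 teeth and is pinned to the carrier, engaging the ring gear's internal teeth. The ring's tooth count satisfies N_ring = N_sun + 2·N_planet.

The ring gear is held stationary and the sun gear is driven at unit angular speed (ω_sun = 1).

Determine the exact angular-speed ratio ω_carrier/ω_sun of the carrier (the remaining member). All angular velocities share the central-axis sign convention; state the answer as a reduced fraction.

N_ring = 40 + 2·24 = 88
40(ω_s−ω_c) = −88(ω_r−ω_c),  ω_r=0, ω_s=1
40(1−ω_c) = −88(0−ω_c)  ⇒  128ω_c = 40  ⇒  ω_c = 5/16
ω_c/ω_s = 5/16

5/16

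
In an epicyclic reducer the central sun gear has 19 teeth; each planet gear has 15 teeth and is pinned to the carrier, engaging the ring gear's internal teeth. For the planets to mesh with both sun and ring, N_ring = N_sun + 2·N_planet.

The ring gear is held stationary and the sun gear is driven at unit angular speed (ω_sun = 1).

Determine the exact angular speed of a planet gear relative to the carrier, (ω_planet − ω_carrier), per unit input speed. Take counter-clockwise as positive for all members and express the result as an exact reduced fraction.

N_ring = 19 + 2·15 = 49
19(ω_s−ω_c) = −49(ω_r−ω_c),  ω_r=0, ω_s=1
19(1−ω_c) = −49(0−ω_c)  ⇒  68ω_c = 19  ⇒  ω_c = 19/68
sun–planet: 19·(1−19/68) = −15·(ω_p−ω_c)  ⇒  ω_p−ω_c = −(19/15)·(49/68) = -931/1020

-931/1020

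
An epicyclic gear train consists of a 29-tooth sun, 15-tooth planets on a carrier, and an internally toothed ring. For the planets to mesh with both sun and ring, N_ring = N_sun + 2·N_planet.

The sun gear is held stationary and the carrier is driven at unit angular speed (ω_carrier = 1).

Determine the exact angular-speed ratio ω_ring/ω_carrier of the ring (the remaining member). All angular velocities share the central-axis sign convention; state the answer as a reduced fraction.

88/59

N_ring = 29 + 2·15 = 59
29(ω_s−ω_c) = −59(ω_r−ω_c),  ω_s=0, ω_c=1
ω_r = 1 − (29/59)(0−1) = 88/59
ω_r/ω_c = 88/59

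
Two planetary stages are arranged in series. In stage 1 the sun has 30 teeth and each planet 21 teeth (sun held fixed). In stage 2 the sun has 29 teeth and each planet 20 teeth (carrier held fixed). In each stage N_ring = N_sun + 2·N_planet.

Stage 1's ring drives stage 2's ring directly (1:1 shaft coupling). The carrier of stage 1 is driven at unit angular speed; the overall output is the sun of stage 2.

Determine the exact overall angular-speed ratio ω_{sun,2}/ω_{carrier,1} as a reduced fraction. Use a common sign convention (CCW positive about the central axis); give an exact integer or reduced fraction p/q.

Stage 1: N_ring = 30 + 2·21 = 72
Stage 1: 30(ω_s−ω_c) = −72(ω_r−ω_c),  ω_s=0, ω_c=1
Stage 1: ω_r = 1 − (30/72)(0−1) = 17/12
  ⇒ ω_r¹/ω_c¹ = 17/12
Stage 2: N_ring = 29 + 2·20 = 69
Stage 2: 29(ω_s−ω_c) = −69(ω_r−ω_c),  ω_c=0, ω_r=1
Stage 2: ω_s = 0 − (69/29)(1−0) = -69/29
  ⇒ ω_s²/ω_r² = -69/29
Coupling ω_r² = ω_r¹ ⇒ overall = 17/12 × -69/29 = -391/116

-391/116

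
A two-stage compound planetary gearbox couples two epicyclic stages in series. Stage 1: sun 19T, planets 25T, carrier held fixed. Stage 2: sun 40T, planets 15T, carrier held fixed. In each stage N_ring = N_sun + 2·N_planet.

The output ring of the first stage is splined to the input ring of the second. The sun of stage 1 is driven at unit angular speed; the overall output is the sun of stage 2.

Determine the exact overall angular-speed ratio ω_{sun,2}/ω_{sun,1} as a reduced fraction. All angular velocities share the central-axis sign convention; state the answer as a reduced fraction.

Stage 1: N_ring = 19 + 2·25 = 69
Stage 1: 19(ω_s−ω_c) = −69(ω_r−ω_c),  ω_c=0, ω_s=1
Stage 1: ω_r = 0 − (19/69)(1−0) = -19/69
  ⇒ ω_r¹/ω_s¹ = -19/69
Stage 2: N_ring = 40 + 2·15 = 70
Stage 2: 40(ω_s−ω_c) = −70(ω_r−ω_c),  ω_c=0, ω_r=1
Stage 2: ω_s = 0 − (70/40)(1−0) = -7/4
  ⇒ ω_s²/ω_r² = -7/4
Coupling ω_r² = ω_r¹ ⇒ overall = -19/69 × -7/4 = 133/276

133/276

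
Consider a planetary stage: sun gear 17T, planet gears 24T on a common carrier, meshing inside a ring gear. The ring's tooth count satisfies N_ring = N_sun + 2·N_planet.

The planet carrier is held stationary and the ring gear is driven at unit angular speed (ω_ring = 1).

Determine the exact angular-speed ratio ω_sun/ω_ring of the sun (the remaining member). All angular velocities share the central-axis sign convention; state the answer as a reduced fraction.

N_ring = 17 + 2·24 = 65
17(ω_s−ω_c) = −65(ω_r−ω_c),  ω_c=0, ω_r=1
ω_s = 0 − (65/17)(1−0) = -65/17
ω_s/ω_r = -65/17

-65/17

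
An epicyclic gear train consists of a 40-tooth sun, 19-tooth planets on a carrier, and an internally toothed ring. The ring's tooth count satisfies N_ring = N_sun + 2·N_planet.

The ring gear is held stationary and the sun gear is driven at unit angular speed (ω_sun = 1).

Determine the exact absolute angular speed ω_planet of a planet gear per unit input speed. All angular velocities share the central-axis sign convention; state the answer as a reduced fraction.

-20/19

N_ring = 40 + 2·19 = 78
40(ω_s−ω_c) = −78(ω_r−ω_c),  ω_r=0, ω_s=1
40(1−ω_c) = −78(0−ω_c)  ⇒  118ω_c = 40  ⇒  ω_c = 20/59
sun–planet: 40·(1−20/59) = −19·(ω_p−ω_c)  ⇒  ω_p−ω_c = −(40/19)·(39/59) = -1560/1121
ω_p = 20/59 − 1560/1121 = -20/19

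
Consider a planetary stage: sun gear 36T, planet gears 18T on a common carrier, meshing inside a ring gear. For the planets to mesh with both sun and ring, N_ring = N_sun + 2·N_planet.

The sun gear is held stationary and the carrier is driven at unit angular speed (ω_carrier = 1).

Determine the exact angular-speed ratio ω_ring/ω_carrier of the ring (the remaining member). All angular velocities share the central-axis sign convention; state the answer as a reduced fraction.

N_ring = 36 + 2·18 = 72
36(ω_s−ω_c) = −72(ω_r−ω_c),  ω_s=0, ω_c=1
ω_r = 1 − (36/72)(0−1) = 3/2
ω_r/ω_c = 3/2

3/2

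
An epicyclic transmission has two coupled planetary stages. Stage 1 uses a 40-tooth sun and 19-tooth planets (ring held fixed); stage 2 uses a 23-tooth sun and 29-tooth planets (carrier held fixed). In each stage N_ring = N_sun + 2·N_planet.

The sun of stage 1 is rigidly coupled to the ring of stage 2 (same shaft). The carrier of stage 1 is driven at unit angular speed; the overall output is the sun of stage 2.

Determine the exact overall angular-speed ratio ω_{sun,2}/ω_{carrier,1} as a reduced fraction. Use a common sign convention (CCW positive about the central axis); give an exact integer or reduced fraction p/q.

-4779/460

Stage 1: N_ring = 40 + 2·19 = 78
Stage 1: 40(ω_s−ω_c) = −78(ω_r−ω_c),  ω_r=0, ω_c=1
Stage 1: ω_s = 1 − (78/40)(0−1) = 59/20
  ⇒ ω_s¹/ω_c¹ = 59/20
Stage 2: N_ring = 23 + 2·29 = 81
Stage 2: 23(ω_s−ω_c) = −81(ω_r−ω_c),  ω_c=0, ω_r=1
Stage 2: ω_s = 0 − (81/23)(1−0) = -81/23
  ⇒ ω_s²/ω_r² = -81/23
Coupling ω_r² = ω_s¹ ⇒ overall = 59/20 × -81/23 = -4779/460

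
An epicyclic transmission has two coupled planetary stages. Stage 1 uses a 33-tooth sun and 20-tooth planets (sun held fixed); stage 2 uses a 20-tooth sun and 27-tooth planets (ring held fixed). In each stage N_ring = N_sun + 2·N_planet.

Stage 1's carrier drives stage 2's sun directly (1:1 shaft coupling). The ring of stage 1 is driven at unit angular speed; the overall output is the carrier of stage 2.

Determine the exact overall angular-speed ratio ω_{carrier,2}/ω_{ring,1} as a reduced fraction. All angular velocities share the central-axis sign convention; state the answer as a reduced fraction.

365/2491

Stage 1: N_ring = 33 + 2·20 = 73
Stage 1: 33(ω_s−ω_c) = −73(ω_r−ω_c),  ω_s=0, ω_r=1
Stage 1: 33(0−ω_c) = −73(1−ω_c)  ⇒  106ω_c = 73  ⇒  ω_c = 73/106
  ⇒ ω_c¹/ω_r¹ = 73/106
Stage 2: N_ring = 20 + 2·27 = 74
Stage 2: 20(ω_s−ω_c) = −74(ω_r−ω_c),  ω_r=0, ω_s=1
Stage 2: 20(1−ω_c) = −74(0−ω_c)  ⇒  94ω_c = 20  ⇒  ω_c = 10/47
  ⇒ ω_c²/ω_s² = 10/47
Coupling ω_s² = ω_c¹ ⇒ overall = 73/106 × 10/47 = 365/2491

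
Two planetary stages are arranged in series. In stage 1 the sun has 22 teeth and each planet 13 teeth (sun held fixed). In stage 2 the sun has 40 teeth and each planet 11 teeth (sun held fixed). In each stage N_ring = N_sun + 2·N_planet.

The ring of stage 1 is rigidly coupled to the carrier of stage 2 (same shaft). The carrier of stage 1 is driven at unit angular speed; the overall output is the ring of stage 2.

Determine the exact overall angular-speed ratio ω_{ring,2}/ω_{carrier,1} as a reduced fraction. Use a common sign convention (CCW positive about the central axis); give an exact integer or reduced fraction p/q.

Stage 1: N_ring = 22 + 2·13 = 48
Stage 1: 22(ω_s−ω_c) = −48(ω_r−ω_c),  ω_s=0, ω_c=1
Stage 1: ω_r = 1 − (22/48)(0−1) = 35/24
  ⇒ ω_r¹/ω_c¹ = 35/24
Stage 2: N_ring = 40 + 2·11 = 62
Stage 2: 40(ω_s−ω_c) = −62(ω_r−ω_c),  ω_s=0, ω_c=1
Stage 2: ω_r = 1 − (40/62)(0−1) = 51/31
  ⇒ ω_r²/ω_c² = 51/31
Coupling ω_c² = ω_r¹ ⇒ overall = 35/24 × 51/31 = 595/248

595/248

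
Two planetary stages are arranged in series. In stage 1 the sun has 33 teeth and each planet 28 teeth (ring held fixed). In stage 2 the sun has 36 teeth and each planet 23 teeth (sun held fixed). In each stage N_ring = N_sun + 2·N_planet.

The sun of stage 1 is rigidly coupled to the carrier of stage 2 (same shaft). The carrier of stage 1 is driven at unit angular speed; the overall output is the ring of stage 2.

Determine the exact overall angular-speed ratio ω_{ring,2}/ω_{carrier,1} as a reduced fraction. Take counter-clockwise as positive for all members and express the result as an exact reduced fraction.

Stage 1: N_ring = 33 + 2·28 = 89
Stage 1: 33(ω_s−ω_c) = −89(ω_r−ω_c),  ω_r=0, ω_c=1
Stage 1: ω_s = 1 − (89/33)(0−1) = 122/33
  ⇒ ω_s¹/ω_c¹ = 122/33
Stage 2: N_ring = 36 + 2·23 = 82
Stage 2: 36(ω_s−ω_c) = −82(ω_r−ω_c),  ω_s=0, ω_c=1
Stage 2: ω_r = 1 − (36/82)(0−1) = 59/41
  ⇒ ω_r²/ω_c² = 59/41
Coupling ω_c² = ω_s¹ ⇒ overall = 122/33 × 59/41 = 7198/1353

7198/1353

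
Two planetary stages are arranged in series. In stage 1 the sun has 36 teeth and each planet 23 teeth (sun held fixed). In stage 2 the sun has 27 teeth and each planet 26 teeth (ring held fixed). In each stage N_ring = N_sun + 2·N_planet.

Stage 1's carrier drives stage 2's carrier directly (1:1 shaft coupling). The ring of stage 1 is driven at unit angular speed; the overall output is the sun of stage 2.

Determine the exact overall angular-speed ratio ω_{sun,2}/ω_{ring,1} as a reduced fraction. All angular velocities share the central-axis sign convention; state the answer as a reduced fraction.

Stage 1: N_ring = 36 + 2·23 = 82
Stage 1: 36(ω_s−ω_c) = −82(ω_r−ω_c),  ω_s=0, ω_r=1
Stage 1: 36(0−ω_c) = −82(1−ω_c)  ⇒  118ω_c = 82  ⇒  ω_c = 41/59
  ⇒ ω_c¹/ω_r¹ = 41/59
Stage 2: N_ring = 27 + 2·26 = 79
Stage 2: 27(ω_s−ω_c) = −79(ω_r−ω_c),  ω_r=0, ω_c=1
Stage 2: ω_s = 1 − (79/27)(0−1) = 106/27
  ⇒ ω_s²/ω_c² = 106/27
Coupling ω_c² = ω_c¹ ⇒ overall = 41/59 × 106/27 = 4346/1593

4346/1593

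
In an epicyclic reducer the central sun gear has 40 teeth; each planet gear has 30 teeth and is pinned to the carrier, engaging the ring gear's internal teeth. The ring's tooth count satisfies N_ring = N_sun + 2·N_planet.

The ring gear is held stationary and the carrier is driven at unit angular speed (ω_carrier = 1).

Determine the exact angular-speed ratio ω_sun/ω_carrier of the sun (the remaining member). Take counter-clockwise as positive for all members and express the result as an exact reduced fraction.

7/2

N_ring = 40 + 2·30 = 100
40(ω_s−ω_c) = −100(ω_r−ω_c),  ω_r=0, ω_c=1
ω_s = 1 − (100/40)(0−1) = 7/2
ω_s/ω_c = 7/2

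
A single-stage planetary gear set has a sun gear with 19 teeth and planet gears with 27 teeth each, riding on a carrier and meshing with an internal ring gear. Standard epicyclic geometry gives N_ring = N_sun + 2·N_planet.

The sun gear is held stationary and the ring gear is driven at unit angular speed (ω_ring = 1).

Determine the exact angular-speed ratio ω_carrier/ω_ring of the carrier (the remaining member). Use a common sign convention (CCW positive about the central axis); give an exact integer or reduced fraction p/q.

N_ring = 19 + 2·27 = 73
19(ω_s−ω_c) = −73(ω_r−ω_c),  ω_s=0, ω_r=1
19(0−ω_c) = −73(1−ω_c)  ⇒  92ω_c = 73  ⇒  ω_c = 73/92
ω_c/ω_r = 73/92

73/92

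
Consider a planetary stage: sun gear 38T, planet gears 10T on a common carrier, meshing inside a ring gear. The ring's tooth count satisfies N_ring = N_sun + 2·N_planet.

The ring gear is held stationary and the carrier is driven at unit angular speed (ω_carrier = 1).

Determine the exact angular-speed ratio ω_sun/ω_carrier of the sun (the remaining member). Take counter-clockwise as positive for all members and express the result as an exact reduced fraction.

N_ring = 38 + 2·10 = 58
38(ω_s−ω_c) = −58(ω_r−ω_c),  ω_r=0, ω_c=1
ω_s = 1 − (58/38)(0−1) = 48/19
ω_s/ω_c = 48/19

48/19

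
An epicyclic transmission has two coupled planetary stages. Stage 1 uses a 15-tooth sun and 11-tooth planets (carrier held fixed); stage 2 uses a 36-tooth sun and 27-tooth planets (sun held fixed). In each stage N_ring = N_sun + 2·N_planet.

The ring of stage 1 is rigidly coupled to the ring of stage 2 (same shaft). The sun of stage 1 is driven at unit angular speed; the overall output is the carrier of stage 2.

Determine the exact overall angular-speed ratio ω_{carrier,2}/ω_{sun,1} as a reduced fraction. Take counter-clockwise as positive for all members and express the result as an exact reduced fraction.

Stage 1: N_ring = 15 + 2·11 = 37
Stage 1: 15(ω_s−ω_c) = −37(ω_r−ω_c),  ω_c=0, ω_s=1
Stage 1: ω_r = 0 − (15/37)(1−0) = -15/37
  ⇒ ω_r¹/ω_s¹ = -15/37
Stage 2: N_ring = 36 + 2·27 = 90
Stage 2: 36(ω_s−ω_c) = −90(ω_r−ω_c),  ω_s=0, ω_r=1
Stage 2: 36(0−ω_c) = −90(1−ω_c)  ⇒  126ω_c = 90  ⇒  ω_c = 5/7
  ⇒ ω_c²/ω_r² = 5/7
Coupling ω_r² = ω_r¹ ⇒ overall = -15/37 × 5/7 = -75/259

-75/259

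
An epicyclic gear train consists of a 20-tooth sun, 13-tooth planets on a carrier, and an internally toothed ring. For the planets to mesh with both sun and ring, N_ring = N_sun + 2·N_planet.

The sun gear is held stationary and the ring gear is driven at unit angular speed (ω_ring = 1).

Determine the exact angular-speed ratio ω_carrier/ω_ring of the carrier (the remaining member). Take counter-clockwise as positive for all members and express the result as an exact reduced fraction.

N_ring = 20 + 2·13 = 46
20(ω_s−ω_c) = −46(ω_r−ω_c),  ω_s=0, ω_r=1
20(0−ω_c) = −46(1−ω_c)  ⇒  66ω_c = 46  ⇒  ω_c = 23/33
ω_c/ω_r = 23/33

23/33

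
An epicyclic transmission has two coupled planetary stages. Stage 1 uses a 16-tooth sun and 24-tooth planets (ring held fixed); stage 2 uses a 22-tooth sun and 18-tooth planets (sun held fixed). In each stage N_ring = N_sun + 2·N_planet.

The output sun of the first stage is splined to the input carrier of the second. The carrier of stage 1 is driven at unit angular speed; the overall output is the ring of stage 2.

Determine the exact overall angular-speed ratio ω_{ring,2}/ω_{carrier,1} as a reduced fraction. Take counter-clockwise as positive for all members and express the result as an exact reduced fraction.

Stage 1: N_ring = 16 + 2·24 = 64
Stage 1: 16(ω_s−ω_c) = −64(ω_r−ω_c),  ω_r=0, ω_c=1
Stage 1: ω_s = 1 − (64/16)(0−1) = 5
  ⇒ ω_s¹/ω_c¹ = 5
Stage 2: N_ring = 22 + 2·18 = 58
Stage 2: 22(ω_s−ω_c) = −58(ω_r−ω_c),  ω_s=0, ω_c=1
Stage 2: ω_r = 1 − (22/58)(0−1) = 40/29
  ⇒ ω_r²/ω_c² = 40/29
Coupling ω_c² = ω_s¹ ⇒ overall = 5 × 40/29 = 200/29

200/29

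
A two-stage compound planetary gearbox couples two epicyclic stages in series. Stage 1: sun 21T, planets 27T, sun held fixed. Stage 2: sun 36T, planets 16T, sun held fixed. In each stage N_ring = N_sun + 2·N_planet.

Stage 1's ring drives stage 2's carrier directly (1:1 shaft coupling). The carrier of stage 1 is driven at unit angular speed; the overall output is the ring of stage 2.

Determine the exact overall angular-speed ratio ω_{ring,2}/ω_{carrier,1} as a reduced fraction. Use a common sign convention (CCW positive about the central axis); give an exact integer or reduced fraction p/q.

832/425

Stage 1: N_ring = 21 + 2·27 = 75
Stage 1: 21(ω_s−ω_c) = −75(ω_r−ω_c),  ω_s=0, ω_c=1
Stage 1: ω_r = 1 − (21/75)(0−1) = 32/25
  ⇒ ω_r¹/ω_c¹ = 32/25
Stage 2: N_ring = 36 + 2·16 = 68
Stage 2: 36(ω_s−ω_c) = −68(ω_r−ω_c),  ω_s=0, ω_c=1
Stage 2: ω_r = 1 − (36/68)(0−1) = 26/17
  ⇒ ω_r²/ω_c² = 26/17
Coupling ω_c² = ω_r¹ ⇒ overall = 32/25 × 26/17 = 832/425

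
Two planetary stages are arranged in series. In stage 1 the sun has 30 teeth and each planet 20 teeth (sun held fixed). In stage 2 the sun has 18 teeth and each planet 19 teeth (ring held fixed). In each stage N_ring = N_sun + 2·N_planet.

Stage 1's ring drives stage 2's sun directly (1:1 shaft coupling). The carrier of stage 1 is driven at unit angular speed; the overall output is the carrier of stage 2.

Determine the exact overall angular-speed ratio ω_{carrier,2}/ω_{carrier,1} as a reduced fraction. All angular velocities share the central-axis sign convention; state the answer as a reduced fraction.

90/259

Stage 1: N_ring = 30 + 2·20 = 70
Stage 1: 30(ω_s−ω_c) = −70(ω_r−ω_c),  ω_s=0, ω_c=1
Stage 1: ω_r = 1 − (30/70)(0−1) = 10/7
  ⇒ ω_r¹/ω_c¹ = 10/7
Stage 2: N_ring = 18 + 2·19 = 56
Stage 2: 18(ω_s−ω_c) = −56(ω_r−ω_c),  ω_r=0, ω_s=1
Stage 2: 18(1−ω_c) = −56(0−ω_c)  ⇒  74ω_c = 18  ⇒  ω_c = 9/37
  ⇒ ω_c²/ω_s² = 9/37
Coupling ω_s² = ω_r¹ ⇒ overall = 10/7 × 9/37 = 90/259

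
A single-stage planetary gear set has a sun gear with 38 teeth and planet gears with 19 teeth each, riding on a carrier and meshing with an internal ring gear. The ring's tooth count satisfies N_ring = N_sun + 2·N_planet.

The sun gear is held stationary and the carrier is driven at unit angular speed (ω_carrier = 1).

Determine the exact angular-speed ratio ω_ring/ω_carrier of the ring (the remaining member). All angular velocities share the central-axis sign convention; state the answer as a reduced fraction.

N_ring = 38 + 2·19 = 76
38(ω_s−ω_c) = −76(ω_r−ω_c),  ω_s=0, ω_c=1
ω_r = 1 − (38/76)(0−1) = 3/2
ω_r/ω_c = 3/2

3/2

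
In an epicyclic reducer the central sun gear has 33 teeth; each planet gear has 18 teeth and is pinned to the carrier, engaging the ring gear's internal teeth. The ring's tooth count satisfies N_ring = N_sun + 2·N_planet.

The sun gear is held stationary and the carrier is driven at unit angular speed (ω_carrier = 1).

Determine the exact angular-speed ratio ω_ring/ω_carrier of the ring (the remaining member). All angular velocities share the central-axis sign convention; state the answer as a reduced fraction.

34/23

N_ring = 33 + 2·18 = 69
33(ω_s−ω_c) = −69(ω_r−ω_c),  ω_s=0, ω_c=1
ω_r = 1 − (33/69)(0−1) = 34/23
ω_r/ω_c = 34/23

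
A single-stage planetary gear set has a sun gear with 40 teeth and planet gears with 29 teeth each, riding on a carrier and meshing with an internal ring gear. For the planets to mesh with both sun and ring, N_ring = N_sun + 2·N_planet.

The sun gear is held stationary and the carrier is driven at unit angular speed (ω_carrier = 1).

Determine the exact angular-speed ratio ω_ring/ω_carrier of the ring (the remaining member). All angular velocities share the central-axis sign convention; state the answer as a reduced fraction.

N_ring = 40 + 2·29 = 98
40(ω_s−ω_c) = −98(ω_r−ω_c),  ω_s=0, ω_c=1
ω_r = 1 − (40/98)(0−1) = 69/49
ω_r/ω_c = 69/49

69/49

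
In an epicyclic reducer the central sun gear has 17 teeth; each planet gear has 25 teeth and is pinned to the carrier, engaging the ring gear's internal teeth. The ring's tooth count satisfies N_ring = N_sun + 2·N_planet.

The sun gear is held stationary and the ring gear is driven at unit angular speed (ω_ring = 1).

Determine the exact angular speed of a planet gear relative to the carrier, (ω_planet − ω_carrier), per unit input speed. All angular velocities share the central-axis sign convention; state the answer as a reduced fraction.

1139/2100

N_ring = 17 + 2·25 = 67
17(ω_s−ω_c) = −67(ω_r−ω_c),  ω_s=0, ω_r=1
17(0−ω_c) = −67(1−ω_c)  ⇒  84ω_c = 67  ⇒  ω_c = 67/84
sun–planet: 17·(0−67/84) = −25·(ω_p−ω_c)  ⇒  ω_p−ω_c = −(17/25)·(-67/84) = 1139/2100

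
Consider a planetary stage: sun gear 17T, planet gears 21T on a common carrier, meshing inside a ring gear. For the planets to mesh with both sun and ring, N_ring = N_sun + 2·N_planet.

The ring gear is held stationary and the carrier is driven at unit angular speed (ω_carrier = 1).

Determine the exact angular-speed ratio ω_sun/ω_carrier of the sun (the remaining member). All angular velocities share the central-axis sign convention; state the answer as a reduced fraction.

76/17

N_ring = 17 + 2·21 = 59
17(ω_s−ω_c) = −59(ω_r−ω_c),  ω_r=0, ω_c=1
ω_s = 1 − (59/17)(0−1) = 76/17
ω_s/ω_c = 76/17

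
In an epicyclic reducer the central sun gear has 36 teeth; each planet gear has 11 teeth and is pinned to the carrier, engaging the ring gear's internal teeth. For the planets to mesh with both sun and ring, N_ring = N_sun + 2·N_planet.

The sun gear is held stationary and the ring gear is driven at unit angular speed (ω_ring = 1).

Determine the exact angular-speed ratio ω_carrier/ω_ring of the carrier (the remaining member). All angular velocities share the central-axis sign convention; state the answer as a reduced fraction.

29/47

N_ring = 36 + 2·11 = 58
36(ω_s−ω_c) = −58(ω_r−ω_c),  ω_s=0, ω_r=1
36(0−ω_c) = −58(1−ω_c)  ⇒  94ω_c = 58  ⇒  ω_c = 29/47
ω_c/ω_r = 29/47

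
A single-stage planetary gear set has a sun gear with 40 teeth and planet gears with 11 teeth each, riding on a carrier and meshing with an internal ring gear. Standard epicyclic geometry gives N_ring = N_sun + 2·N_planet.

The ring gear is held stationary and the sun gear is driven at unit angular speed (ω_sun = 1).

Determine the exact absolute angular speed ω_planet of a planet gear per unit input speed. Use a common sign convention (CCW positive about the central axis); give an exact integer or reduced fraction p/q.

-20/11

N_ring = 40 + 2·11 = 62
40(ω_s−ω_c) = −62(ω_r−ω_c),  ω_r=0, ω_s=1
40(1−ω_c) = −62(0−ω_c)  ⇒  102ω_c = 40  ⇒  ω_c = 20/51
sun–planet: 40·(1−20/51) = −11·(ω_p−ω_c)  ⇒  ω_p−ω_c = −(40/11)·(31/51) = -1240/561
ω_p = 20/51 − 1240/561 = -20/11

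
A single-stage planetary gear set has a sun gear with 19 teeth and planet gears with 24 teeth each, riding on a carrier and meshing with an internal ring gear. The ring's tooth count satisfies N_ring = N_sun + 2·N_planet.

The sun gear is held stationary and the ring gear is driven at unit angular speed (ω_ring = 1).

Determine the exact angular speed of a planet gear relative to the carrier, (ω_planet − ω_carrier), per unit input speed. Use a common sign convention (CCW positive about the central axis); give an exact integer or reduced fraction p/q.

N_ring = 19 + 2·24 = 67
19(ω_s−ω_c) = −67(ω_r−ω_c),  ω_s=0, ω_r=1
19(0−ω_c) = −67(1−ω_c)  ⇒  86ω_c = 67  ⇒  ω_c = 67/86
sun–planet: 19·(0−67/86) = −24·(ω_p−ω_c)  ⇒  ω_p−ω_c = −(19/24)·(-67/86) = 1273/2064

1273/2064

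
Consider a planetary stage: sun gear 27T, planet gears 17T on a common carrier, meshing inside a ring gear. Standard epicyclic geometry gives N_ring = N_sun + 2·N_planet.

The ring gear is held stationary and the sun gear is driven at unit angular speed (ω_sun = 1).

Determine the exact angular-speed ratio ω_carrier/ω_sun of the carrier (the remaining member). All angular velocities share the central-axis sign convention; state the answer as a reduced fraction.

N_ring = 27 + 2·17 = 61
27(ω_s−ω_c) = −61(ω_r−ω_c),  ω_r=0, ω_s=1
27(1−ω_c) = −61(0−ω_c)  ⇒  88ω_c = 27  ⇒  ω_c = 27/88
ω_c/ω_s = 27/88

27/88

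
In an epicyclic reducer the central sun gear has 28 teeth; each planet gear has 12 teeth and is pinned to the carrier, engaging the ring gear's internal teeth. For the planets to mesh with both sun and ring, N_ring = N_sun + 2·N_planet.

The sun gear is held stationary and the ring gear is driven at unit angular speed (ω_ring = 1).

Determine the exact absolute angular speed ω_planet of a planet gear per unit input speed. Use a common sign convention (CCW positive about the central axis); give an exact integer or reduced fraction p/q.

13/6

N_ring = 28 + 2·12 = 52
28(ω_s−ω_c) = −52(ω_r−ω_c),  ω_s=0, ω_r=1
28(0−ω_c) = −52(1−ω_c)  ⇒  80ω_c = 52  ⇒  ω_c = 13/20
sun–planet: 28·(0−13/20) = −12·(ω_p−ω_c)  ⇒  ω_p−ω_c = −(28/12)·(-13/20) = 91/60
ω_p = 13/20 + 91/60 = 13/6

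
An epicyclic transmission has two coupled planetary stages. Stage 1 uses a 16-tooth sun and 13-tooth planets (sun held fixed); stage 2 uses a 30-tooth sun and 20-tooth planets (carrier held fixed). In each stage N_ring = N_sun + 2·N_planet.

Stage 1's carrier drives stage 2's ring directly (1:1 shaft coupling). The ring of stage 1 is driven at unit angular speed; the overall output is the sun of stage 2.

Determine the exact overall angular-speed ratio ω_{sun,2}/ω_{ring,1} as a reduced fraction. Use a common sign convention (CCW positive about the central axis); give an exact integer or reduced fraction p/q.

-49/29

Stage 1: N_ring = 16 + 2·13 = 42
Stage 1: 16(ω_s−ω_c) = −42(ω_r−ω_c),  ω_s=0, ω_r=1
Stage 1: 16(0−ω_c) = −42(1−ω_c)  ⇒  58ω_c = 42  ⇒  ω_c = 21/29
  ⇒ ω_c¹/ω_r¹ = 21/29
Stage 2: N_ring = 30 + 2·20 = 70
Stage 2: 30(ω_s−ω_c) = −70(ω_r−ω_c),  ω_c=0, ω_r=1
Stage 2: ω_s = 0 − (70/30)(1−0) = -7/3
  ⇒ ω_s²/ω_r² = -7/3
Coupling ω_r² = ω_c¹ ⇒ overall = 21/29 × -7/3 = -49/29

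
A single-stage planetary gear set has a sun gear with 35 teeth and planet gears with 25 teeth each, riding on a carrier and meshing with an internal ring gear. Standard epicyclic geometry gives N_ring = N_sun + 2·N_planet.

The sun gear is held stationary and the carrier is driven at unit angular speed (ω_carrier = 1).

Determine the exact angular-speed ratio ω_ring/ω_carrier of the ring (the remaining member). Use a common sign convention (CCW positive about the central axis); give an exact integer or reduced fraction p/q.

24/17

N_ring = 35 + 2·25 = 85
35(ω_s−ω_c) = −85(ω_r−ω_c),  ω_s=0, ω_c=1
ω_r = 1 − (35/85)(0−1) = 24/17
ω_r/ω_c = 24/17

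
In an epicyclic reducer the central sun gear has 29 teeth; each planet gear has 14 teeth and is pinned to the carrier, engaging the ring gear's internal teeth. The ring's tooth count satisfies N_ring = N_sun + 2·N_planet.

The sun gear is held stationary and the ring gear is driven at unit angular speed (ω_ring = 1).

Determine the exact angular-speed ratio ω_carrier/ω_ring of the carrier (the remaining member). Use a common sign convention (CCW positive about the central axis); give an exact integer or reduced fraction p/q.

57/86

N_ring = 29 + 2·14 = 57
29(ω_s−ω_c) = −57(ω_r−ω_c),  ω_s=0, ω_r=1
29(0−ω_c) = −57(1−ω_c)  ⇒  86ω_c = 57  ⇒  ω_c = 57/86
ω_c/ω_r = 57/86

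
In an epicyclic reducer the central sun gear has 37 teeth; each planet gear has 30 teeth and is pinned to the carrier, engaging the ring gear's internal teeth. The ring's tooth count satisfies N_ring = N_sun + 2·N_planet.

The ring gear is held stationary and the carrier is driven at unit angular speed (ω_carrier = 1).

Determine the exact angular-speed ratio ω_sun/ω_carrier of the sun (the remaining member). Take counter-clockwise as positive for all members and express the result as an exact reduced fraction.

134/37

N_ring = 37 + 2·30 = 97
37(ω_s−ω_c) = −97(ω_r−ω_c),  ω_r=0, ω_c=1
ω_s = 1 − (97/37)(0−1) = 134/37
ω_s/ω_c = 134/37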